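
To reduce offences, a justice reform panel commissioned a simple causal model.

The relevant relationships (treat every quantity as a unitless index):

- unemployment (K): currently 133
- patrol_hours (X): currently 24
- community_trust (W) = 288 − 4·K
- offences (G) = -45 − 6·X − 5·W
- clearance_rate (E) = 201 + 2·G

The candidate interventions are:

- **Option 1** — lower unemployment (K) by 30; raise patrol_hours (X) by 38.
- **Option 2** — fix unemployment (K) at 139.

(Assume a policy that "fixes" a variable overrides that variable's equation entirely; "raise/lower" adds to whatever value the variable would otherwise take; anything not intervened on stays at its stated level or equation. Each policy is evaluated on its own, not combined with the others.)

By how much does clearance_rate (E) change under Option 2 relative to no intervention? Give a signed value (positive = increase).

Baseline:
  K = 133
  X = 24
  W = 288 − 4·133 = -244
  G = -45 − 6·24 − 5·(-244) = 1031
  E = 201 + 2·1031 = 2263
Option 2 (K := 139):
  K = 139
  X = 24
  W = 288 − 4·139 = -268
  G = -45 − 6·24 − 5·(-268) = 1151
  E = 201 + 2·1151 = 2503
Change in E: 2503 − 2263 = 240

240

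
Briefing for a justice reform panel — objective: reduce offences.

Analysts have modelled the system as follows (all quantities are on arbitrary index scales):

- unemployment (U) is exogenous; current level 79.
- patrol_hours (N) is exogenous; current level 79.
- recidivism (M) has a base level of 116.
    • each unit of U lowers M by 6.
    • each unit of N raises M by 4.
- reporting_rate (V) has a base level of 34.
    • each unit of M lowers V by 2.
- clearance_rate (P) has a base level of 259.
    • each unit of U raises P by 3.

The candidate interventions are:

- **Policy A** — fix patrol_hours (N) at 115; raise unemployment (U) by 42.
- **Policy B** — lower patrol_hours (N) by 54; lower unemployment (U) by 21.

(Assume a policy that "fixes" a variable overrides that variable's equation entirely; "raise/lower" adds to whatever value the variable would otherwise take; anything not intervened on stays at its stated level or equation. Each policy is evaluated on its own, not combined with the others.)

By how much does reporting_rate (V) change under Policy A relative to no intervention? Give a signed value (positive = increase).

216

Baseline:
  U = 79
  N = 79
  M = 116 − 6·79 + 4·79 = -42
  V = 34 − 2·(-42) = 118
Policy A (N := 115, U + 42):
  U = 79 + 42 = 121
  N = 115
  M = 116 − 6·121 + 4·115 = -150
  V = 34 − 2·(-150) = 334
Change in V: 334 − 118 = 216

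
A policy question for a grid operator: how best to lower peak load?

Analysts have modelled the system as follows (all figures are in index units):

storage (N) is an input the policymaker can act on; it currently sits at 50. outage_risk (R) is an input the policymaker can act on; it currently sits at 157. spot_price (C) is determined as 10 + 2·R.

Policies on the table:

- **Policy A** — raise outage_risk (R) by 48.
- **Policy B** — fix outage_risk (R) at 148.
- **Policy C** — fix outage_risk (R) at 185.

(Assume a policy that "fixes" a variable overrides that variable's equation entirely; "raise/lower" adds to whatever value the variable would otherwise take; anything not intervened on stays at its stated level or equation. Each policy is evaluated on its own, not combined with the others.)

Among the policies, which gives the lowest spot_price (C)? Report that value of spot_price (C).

Policy A (R + 48):
  R = 157 + 48 = 205
  C = 10 + 2·205 = 420
Policy B (R := 148):
  R = 148
  C = 10 + 2·148 = 306
Policy C (R := 185):
  R = 185
  C = 10 + 2·185 = 380
Comparing — Policy A: C=420, Policy B: C=306, Policy C: C=380. Lowest is 306 (Policy B).

306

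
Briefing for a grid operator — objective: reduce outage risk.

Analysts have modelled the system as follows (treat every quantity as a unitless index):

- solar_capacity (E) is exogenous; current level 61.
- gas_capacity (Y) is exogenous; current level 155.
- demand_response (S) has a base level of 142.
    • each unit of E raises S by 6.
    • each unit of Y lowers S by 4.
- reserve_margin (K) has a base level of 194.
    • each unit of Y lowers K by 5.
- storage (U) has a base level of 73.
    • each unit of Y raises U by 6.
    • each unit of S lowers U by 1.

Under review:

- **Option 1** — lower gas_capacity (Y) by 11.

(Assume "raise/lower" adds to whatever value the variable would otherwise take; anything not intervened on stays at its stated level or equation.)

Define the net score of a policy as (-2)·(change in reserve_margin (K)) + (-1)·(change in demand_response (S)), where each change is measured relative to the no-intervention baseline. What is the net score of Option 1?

-154

Baseline:
  E = 61
  Y = 155
  S = 142 + 6·61 − 4·155 = -112
  K = 194 − 5·155 = -581
Option 1 (Y − 11):
  E = 61
  Y = 155 − 11 = 144
  S = 142 + 6·61 − 4·144 = -68
  K = 194 − 5·144 = -526
ΔK = -526 − (-581) = 55; ΔS = -68 − (-112) = 44
Score = (-2)·55 + (-1)·44 = -154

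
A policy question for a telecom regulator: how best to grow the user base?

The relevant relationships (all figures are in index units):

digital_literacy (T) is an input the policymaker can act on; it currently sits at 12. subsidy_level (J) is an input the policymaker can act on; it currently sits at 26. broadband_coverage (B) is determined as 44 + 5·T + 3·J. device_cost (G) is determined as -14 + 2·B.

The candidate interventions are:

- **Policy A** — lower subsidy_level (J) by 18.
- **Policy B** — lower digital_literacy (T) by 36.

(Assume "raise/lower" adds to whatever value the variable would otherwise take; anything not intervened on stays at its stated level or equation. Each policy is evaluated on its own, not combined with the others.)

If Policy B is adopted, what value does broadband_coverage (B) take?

Policy B (T − 36):
  T = 12 − 36 = -24
  J = 26
  B = 44 + 5·(-24) + 3·26 = 2

2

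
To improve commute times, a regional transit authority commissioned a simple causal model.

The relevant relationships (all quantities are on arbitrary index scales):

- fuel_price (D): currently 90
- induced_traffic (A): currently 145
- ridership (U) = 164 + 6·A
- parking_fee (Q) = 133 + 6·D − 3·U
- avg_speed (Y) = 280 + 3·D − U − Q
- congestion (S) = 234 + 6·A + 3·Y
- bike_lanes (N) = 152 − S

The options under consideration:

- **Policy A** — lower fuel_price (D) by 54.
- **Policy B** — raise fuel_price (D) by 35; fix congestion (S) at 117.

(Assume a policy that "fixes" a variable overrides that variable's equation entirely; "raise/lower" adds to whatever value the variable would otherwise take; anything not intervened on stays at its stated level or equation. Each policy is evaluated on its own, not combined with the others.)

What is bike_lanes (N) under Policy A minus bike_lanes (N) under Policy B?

Policy A (D − 54):
  D = 90 − 54 = 36
  A = 145
  U = 164 + 6·145 = 1034
  Q = 133 + 6·36 − 3·1034 = -2753
  Y = 280 + 3·36 − 1034 − (-2753) = 2107
  S = 234 + 6·145 + 3·2107 = 7425
  N = 152 − 7425 = -7273
Policy B (D + 35, S := 117):
  D = 90 + 35 = 125
  A = 145
  U = 164 + 6·145 = 1034
  Q = 133 + 6·125 − 3·1034 = -2219
  Y = 280 + 3·125 − 1034 − (-2219) = 1840
  S = 117
  N = 152 − 117 = 35
N: -7273 − 35 = -7308

-7308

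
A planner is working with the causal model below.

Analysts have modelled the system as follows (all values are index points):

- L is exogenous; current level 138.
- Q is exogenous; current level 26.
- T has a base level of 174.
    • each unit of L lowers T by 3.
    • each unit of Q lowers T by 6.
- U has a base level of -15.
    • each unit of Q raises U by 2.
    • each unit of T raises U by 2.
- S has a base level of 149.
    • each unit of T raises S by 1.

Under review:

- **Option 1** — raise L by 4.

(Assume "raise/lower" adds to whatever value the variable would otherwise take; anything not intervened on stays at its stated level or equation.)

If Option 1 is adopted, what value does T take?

-408

Option 1 (L + 4):
  L = 138 + 4 = 142
  Q = 26
  T = 174 − 3·142 − 6·26 = -408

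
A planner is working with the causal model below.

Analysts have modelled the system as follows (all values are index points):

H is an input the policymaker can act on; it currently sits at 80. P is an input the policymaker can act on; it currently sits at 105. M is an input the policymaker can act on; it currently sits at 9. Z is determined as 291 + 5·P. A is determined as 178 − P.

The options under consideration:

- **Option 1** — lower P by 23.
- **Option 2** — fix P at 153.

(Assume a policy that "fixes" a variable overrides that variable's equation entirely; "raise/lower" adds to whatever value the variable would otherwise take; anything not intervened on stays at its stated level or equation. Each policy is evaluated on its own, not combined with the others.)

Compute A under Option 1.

96

Option 1 (P − 23):
  P = 105 − 23 = 82
  A = 178 − 82 = 96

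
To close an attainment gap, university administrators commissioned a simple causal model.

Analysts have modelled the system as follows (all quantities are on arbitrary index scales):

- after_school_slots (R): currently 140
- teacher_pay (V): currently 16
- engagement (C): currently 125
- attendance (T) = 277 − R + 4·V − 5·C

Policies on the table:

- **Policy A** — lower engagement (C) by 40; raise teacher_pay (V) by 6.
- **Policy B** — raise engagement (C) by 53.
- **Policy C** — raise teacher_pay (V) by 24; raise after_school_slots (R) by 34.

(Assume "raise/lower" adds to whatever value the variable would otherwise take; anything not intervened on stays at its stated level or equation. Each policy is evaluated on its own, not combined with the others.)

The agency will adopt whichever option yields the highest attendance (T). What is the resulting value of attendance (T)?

Policy A (C − 40, V + 6):
  R = 140
  V = 16 + 6 = 22
  C = 125 − 40 = 85
  T = 277 − 140 + 4·22 − 5·85 = -200
Policy B (C + 53):
  R = 140
  V = 16
  C = 125 + 53 = 178
  T = 277 − 140 + 4·16 − 5·178 = -689
Policy C (V + 24, R + 34):
  R = 140 + 34 = 174
  V = 16 + 24 = 40
  C = 125
  T = 277 − 174 + 4·40 − 5·125 = -362
Comparing — Policy A: T=-200, Policy B: T=-689, Policy C: T=-362. Highest is -200 (Policy A).

-200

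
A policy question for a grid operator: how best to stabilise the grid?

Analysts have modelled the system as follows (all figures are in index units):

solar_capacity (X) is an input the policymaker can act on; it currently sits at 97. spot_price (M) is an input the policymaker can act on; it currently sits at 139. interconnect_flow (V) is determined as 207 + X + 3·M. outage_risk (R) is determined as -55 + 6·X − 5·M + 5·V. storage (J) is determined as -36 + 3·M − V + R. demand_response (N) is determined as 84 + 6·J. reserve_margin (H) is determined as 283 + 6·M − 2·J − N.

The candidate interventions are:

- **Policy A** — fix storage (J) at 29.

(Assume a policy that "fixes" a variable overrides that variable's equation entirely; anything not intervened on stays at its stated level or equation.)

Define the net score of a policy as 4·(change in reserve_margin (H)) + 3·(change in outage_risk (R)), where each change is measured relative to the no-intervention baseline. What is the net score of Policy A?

98176

Baseline:
  X = 97
  M = 139
  V = 207 + 97 + 3·139 = 721
  R = -55 + 6·97 − 5·139 + 5·721 = 3437
  J = -36 + 3·139 − 721 + 3437 = 3097
  N = 84 + 6·3097 = 18666
  H = 283 + 6·139 − 2·3097 − 18666 = -23743
Policy A (J := 29):
  X = 97
  M = 139
  V = 207 + 97 + 3·139 = 721
  R = -55 + 6·97 − 5·139 + 5·721 = 3437
  J = 29
  N = 84 + 6·29 = 258
  H = 283 + 6·139 − 2·29 − 258 = 801
ΔH = 801 − (-23743) = 24544; ΔR = 3437 − 3437 = 0
Score = 4·24544 + 3·0 = 98176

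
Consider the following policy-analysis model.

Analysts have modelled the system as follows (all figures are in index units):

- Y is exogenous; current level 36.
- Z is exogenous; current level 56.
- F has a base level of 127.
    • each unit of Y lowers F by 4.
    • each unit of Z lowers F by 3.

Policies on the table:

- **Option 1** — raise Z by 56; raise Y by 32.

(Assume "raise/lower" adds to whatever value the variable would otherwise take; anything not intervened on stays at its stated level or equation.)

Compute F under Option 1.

Option 1 (Z + 56, Y + 32):
  Y = 36 + 32 = 68
  Z = 56 + 56 = 112
  F = 127 − 4·68 − 3·112 = -481

-481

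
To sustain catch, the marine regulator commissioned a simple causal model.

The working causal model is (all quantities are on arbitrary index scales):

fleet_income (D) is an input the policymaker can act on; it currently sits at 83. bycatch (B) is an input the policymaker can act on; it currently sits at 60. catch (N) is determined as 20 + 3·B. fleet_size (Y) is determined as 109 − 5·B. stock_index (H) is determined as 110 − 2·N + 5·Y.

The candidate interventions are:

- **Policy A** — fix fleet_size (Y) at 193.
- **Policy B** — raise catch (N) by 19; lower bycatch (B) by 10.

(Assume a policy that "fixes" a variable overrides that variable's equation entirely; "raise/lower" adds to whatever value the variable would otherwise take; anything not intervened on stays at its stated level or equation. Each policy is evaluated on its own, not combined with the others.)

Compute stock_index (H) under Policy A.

Policy A (Y := 193):
  B = 60
  N = 20 + 3·60 = 200
  Y = 193
  H = 110 − 2·200 + 5·193 = 675

675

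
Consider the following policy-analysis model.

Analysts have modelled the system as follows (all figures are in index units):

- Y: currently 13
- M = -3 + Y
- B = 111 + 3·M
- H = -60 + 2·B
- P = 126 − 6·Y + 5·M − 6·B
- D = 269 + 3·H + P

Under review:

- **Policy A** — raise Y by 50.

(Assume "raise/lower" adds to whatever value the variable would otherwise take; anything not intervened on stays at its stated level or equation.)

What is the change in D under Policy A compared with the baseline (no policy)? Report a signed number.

Baseline:
  Y = 13
  M = -3 + 13 = 10
  B = 111 + 3·10 = 141
  H = -60 + 2·141 = 222
  P = 126 − 6·13 + 5·10 − 6·141 = -748
  D = 269 + 3·222 + (-748) = 187
Policy A (Y + 50):
  Y = 13 + 50 = 63
  M = -3 + 63 = 60
  B = 111 + 3·60 = 291
  H = -60 + 2·291 = 522
  P = 126 − 6·63 + 5·60 − 6·291 = -1698
  D = 269 + 3·522 + (-1698) = 137
Change in D: 137 − 187 = -50

-50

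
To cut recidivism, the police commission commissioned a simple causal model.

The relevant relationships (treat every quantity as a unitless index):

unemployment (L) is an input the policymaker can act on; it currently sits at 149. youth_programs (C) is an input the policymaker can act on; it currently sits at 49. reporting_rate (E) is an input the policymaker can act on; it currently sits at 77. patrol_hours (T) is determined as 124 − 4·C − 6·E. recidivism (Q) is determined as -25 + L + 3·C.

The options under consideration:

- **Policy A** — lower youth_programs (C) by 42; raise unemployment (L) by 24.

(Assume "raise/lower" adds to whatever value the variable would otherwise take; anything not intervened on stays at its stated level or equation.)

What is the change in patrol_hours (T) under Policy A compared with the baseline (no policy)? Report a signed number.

168

Baseline:
  C = 49
  E = 77
  T = 124 − 4·49 − 6·77 = -534
Policy A (C − 42, L + 24):
  C = 49 − 42 = 7
  E = 77
  T = 124 − 4·7 − 6·77 = -366
Change in T: -366 − (-534) = 168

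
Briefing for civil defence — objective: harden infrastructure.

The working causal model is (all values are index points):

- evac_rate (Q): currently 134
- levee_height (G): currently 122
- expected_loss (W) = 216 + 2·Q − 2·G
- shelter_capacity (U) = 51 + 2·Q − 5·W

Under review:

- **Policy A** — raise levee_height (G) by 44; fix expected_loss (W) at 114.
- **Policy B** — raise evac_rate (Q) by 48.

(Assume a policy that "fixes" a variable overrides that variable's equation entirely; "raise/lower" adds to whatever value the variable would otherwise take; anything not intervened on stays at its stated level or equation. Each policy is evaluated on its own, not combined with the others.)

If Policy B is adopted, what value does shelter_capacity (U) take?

Policy B (Q + 48):
  Q = 134 + 48 = 182
  G = 122
  W = 216 + 2·182 − 2·122 = 336
  U = 51 + 2·182 − 5·336 = -1265

-1265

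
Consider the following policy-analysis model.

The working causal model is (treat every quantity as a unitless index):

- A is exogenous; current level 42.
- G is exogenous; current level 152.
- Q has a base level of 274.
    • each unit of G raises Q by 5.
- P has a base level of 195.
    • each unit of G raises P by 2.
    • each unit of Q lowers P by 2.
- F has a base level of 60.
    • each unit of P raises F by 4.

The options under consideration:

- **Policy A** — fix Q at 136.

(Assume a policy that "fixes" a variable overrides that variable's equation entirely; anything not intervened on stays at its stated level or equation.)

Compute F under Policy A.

Policy A (Q := 136):
  G = 152
  Q = 136
  P = 195 + 2·152 − 2·136 = 227
  F = 60 + 4·227 = 968

968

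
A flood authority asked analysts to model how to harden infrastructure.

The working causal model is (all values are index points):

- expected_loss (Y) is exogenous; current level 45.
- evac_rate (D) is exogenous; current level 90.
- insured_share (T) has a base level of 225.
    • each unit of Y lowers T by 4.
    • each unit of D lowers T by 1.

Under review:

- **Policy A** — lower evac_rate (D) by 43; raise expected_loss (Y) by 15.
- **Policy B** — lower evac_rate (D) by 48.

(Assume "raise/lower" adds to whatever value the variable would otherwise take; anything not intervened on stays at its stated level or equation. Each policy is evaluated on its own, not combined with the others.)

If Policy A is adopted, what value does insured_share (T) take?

-62

Policy A (D − 43, Y + 15):
  Y = 45 + 15 = 60
  D = 90 − 43 = 47
  T = 225 − 4·60 − 47 = -62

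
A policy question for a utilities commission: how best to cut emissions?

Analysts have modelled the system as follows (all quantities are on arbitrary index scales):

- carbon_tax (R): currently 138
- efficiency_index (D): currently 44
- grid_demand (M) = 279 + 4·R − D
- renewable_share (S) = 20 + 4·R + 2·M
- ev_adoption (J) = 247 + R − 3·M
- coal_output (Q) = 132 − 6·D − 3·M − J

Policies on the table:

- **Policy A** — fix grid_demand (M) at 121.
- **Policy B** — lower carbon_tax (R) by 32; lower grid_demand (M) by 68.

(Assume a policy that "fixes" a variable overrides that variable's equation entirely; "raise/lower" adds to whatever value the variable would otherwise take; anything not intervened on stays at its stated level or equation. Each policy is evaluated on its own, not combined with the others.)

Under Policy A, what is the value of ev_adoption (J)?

Policy A (M := 121):
  R = 138
  D = 44
  M = 121
  J = 247 + 138 − 3·121 = 22

22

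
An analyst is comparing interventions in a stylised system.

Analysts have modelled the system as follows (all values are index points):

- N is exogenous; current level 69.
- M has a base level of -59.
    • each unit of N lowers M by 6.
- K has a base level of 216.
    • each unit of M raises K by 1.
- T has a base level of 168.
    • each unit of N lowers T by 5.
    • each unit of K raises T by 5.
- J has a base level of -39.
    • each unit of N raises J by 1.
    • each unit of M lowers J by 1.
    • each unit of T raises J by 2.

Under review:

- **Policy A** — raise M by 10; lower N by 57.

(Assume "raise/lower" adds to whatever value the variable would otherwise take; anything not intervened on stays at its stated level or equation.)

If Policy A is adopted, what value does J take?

1260

Policy A (M + 10, N − 57):
  N = 69 − 57 = 12
  M = -59 − 6·12 (+10 from intervention) = -121
  K = 216 + (-121) = 95
  T = 168 − 5·12 + 5·95 = 583
  J = -39 + 12 − (-121) + 2·583 = 1260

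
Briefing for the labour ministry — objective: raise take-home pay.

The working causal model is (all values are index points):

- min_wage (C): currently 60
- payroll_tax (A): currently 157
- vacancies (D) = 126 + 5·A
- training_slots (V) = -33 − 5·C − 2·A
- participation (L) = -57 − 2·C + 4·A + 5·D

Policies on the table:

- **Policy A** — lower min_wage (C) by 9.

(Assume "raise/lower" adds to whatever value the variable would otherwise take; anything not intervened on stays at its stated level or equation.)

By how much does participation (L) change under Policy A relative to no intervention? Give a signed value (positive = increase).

Baseline:
  C = 60
  A = 157
  D = 126 + 5·157 = 911
  L = -57 − 2·60 + 4·157 + 5·911 = 5006
Policy A (C − 9):
  C = 60 − 9 = 51
  A = 157
  D = 126 + 5·157 = 911
  L = -57 − 2·51 + 4·157 + 5·911 = 5024
Change in L: 5024 − 5006 = 18

18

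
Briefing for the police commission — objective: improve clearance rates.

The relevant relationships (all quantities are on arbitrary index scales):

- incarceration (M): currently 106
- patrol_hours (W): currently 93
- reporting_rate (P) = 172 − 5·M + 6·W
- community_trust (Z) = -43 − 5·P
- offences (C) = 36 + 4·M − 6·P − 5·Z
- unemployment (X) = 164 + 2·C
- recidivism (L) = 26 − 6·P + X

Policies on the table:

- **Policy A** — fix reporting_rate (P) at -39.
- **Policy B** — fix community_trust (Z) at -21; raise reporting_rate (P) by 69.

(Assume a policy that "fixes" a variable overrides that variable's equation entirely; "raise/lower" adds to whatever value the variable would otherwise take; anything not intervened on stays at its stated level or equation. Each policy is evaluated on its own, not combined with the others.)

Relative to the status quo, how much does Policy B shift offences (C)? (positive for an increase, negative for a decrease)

Baseline:
  M = 106
  W = 93
  P = 172 − 5·106 + 6·93 = 200
  Z = -43 − 5·200 = -1043
  C = 36 + 4·106 − 6·200 − 5·(-1043) = 4475
Policy B (Z := -21, P + 69):
  M = 106
  W = 93
  P = 172 − 5·106 + 6·93 (+69 from intervention) = 269
  Z = -21
  C = 36 + 4·106 − 6·269 − 5·(-21) = -1049
Change in C: -1049 − 4475 = -5524

-5524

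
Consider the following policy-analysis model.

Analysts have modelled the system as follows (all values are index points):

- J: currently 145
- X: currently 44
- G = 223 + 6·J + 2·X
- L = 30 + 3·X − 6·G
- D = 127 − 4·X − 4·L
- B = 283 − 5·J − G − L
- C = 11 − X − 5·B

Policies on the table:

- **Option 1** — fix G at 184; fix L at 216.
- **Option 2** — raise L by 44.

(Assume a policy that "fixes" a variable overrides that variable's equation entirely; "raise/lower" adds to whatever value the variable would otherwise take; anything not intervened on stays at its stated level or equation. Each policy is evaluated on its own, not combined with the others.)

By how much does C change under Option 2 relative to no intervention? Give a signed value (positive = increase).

Baseline:
  J = 145
  X = 44
  G = 223 + 6·145 + 2·44 = 1181
  L = 30 + 3·44 − 6·1181 = -6924
  B = 283 − 5·145 − 1181 − (-6924) = 5301
  C = 11 − 44 − 5·5301 = -26538
Option 2 (L + 44):
  J = 145
  X = 44
  G = 223 + 6·145 + 2·44 = 1181
  L = 30 + 3·44 − 6·1181 (+44 from intervention) = -6880
  B = 283 − 5·145 − 1181 − (-6880) = 5257
  C = 11 − 44 − 5·5257 = -26318
Change in C: -26318 − (-26538) = 220

220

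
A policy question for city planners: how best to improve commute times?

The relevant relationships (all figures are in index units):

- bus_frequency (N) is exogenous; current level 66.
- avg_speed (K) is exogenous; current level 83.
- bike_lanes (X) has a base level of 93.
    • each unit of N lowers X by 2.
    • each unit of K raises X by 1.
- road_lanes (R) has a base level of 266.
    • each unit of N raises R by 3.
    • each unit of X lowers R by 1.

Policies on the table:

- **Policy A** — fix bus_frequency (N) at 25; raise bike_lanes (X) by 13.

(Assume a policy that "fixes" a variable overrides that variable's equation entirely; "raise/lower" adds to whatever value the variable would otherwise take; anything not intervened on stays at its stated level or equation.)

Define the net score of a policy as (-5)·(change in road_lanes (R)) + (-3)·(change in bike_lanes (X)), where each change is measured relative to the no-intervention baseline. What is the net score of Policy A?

805

Baseline:
  N = 66
  K = 83
  X = 93 − 2·66 + 83 = 44
  R = 266 + 3·66 − 44 = 420
Policy A (N := 25, X + 13):
  N = 25
  K = 83
  X = 93 − 2·25 + 83 (+13 from intervention) = 139
  R = 266 + 3·25 − 139 = 202
ΔR = 202 − 420 = -218; ΔX = 139 − 44 = 95
Score = (-5)·(-218) + (-3)·95 = 805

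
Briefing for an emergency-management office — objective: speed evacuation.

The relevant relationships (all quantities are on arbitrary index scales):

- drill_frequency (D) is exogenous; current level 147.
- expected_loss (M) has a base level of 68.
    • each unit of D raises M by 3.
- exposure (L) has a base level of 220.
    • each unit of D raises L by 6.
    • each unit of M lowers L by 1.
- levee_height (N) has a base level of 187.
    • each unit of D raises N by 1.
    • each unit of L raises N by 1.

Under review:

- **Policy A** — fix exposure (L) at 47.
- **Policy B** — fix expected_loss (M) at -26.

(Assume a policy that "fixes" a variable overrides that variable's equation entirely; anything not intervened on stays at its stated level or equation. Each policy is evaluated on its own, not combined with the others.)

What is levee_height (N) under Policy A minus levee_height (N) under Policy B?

-1081

Policy A (L := 47):
  D = 147
  M = 68 + 3·147 = 509
  L = 47
  N = 187 + 147 + 47 = 381
Policy B (M := -26):
  D = 147
  M = -26
  L = 220 + 6·147 − (-26) = 1128
  N = 187 + 147 + 1128 = 1462
N: 381 − 1462 = -1081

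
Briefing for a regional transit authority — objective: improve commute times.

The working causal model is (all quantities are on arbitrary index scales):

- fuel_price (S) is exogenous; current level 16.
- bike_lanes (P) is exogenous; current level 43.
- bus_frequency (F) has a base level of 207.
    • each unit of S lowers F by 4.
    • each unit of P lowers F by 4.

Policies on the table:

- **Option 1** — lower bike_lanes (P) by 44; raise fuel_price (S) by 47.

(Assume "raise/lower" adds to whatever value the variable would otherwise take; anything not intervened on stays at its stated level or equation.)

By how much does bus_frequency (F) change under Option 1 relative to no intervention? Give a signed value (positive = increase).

Baseline:
  S = 16
  P = 43
  F = 207 − 4·16 − 4·43 = -29
Option 1 (P − 44, S + 47):
  S = 16 + 47 = 63
  P = 43 − 44 = -1
  F = 207 − 4·63 − 4·(-1) = -41
Change in F: -41 − (-29) = -12

-12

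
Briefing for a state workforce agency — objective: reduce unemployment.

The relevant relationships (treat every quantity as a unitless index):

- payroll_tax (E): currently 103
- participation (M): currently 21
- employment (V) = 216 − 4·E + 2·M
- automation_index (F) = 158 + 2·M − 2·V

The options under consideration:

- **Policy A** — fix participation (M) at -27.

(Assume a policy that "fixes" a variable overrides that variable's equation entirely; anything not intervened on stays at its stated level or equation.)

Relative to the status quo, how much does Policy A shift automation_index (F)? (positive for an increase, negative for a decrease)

96

Baseline:
  E = 103
  M = 21
  V = 216 − 4·103 + 2·21 = -154
  F = 158 + 2·21 − 2·(-154) = 508
Policy A (M := -27):
  E = 103
  M = -27
  V = 216 − 4·103 + 2·(-27) = -250
  F = 158 + 2·(-27) − 2·(-250) = 604
Change in F: 604 − 508 = 96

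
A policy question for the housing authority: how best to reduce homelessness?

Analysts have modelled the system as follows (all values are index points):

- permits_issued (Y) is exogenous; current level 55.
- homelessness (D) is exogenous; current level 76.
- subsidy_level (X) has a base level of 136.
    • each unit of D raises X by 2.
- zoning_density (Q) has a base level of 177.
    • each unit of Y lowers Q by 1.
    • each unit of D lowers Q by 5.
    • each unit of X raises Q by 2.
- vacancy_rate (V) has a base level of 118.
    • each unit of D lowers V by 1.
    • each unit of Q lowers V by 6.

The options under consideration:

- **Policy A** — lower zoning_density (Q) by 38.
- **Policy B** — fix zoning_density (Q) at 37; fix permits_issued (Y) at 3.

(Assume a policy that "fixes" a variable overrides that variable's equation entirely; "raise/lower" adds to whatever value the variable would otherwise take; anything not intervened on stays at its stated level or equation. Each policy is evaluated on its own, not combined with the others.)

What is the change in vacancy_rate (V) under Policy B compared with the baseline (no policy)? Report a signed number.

1686

Baseline:
  Y = 55
  D = 76
  X = 136 + 2·76 = 288
  Q = 177 − 55 − 5·76 + 2·288 = 318
  V = 118 − 76 − 6·318 = -1866
Policy B (Q := 37, Y := 3):
  Y = 3
  D = 76
  X = 136 + 2·76 = 288
  Q = 37
  V = 118 − 76 − 6·37 = -180
Change in V: -180 − (-1866) = 1686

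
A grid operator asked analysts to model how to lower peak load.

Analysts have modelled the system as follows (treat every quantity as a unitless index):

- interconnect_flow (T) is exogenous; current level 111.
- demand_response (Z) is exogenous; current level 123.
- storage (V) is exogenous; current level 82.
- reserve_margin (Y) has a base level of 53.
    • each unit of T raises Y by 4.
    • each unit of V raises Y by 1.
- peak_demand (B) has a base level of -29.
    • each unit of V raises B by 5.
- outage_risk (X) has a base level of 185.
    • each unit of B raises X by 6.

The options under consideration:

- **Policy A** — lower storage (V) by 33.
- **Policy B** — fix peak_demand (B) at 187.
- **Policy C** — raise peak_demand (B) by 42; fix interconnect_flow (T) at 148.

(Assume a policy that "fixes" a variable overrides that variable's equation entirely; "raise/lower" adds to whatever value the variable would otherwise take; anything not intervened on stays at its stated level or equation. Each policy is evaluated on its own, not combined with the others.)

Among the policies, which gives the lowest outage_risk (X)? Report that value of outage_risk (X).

Policy A (V − 33):
  V = 82 − 33 = 49
  B = -29 + 5·49 = 216
  X = 185 + 6·216 = 1481
Policy B (B := 187):
  V = 82
  B = 187
  X = 185 + 6·187 = 1307
Policy C (B + 42, T := 148):
  V = 82
  B = -29 + 5·82 (+42 from intervention) = 423
  X = 185 + 6·423 = 2723
Comparing — Policy A: X=1481, Policy B: X=1307, Policy C: X=2723. Lowest is 1307 (Policy B).

1307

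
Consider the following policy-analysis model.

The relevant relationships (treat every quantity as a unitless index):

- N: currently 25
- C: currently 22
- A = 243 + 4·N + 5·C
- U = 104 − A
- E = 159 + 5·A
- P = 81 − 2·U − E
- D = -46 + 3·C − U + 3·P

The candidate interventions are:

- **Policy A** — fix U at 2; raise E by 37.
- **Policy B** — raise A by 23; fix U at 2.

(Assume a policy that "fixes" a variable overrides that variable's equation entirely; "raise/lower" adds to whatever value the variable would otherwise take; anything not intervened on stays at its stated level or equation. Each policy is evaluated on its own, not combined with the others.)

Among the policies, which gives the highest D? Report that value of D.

-7134

Policy A (U := 2, E + 37):
  N = 25
  C = 22
  A = 243 + 4·25 + 5·22 = 453
  U = 2
  E = 159 + 5·453 (+37 from intervention) = 2461
  P = 81 − 2·2 − 2461 = -2384
  D = -46 + 3·22 − 2 + 3·(-2384) = -7134
Policy B (A + 23, U := 2):
  N = 25
  C = 22
  A = 243 + 4·25 + 5·22 (+23 from intervention) = 476
  U = 2
  E = 159 + 5·476 = 2539
  P = 81 − 2·2 − 2539 = -2462
  D = -46 + 3·22 − 2 + 3·(-2462) = -7368
Comparing — Policy A: D=-7134, Policy B: D=-7368. Highest is -7134 (Policy A).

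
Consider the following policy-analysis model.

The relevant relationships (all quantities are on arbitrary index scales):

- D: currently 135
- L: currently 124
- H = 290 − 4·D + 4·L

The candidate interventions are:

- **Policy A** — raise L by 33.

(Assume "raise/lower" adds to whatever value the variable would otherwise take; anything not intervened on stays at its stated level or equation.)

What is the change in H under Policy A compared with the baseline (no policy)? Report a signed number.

Baseline:
  D = 135
  L = 124
  H = 290 − 4·135 + 4·124 = 246
Policy A (L + 33):
  D = 135
  L = 124 + 33 = 157
  H = 290 − 4·135 + 4·157 = 378
Change in H: 378 − 246 = 132

132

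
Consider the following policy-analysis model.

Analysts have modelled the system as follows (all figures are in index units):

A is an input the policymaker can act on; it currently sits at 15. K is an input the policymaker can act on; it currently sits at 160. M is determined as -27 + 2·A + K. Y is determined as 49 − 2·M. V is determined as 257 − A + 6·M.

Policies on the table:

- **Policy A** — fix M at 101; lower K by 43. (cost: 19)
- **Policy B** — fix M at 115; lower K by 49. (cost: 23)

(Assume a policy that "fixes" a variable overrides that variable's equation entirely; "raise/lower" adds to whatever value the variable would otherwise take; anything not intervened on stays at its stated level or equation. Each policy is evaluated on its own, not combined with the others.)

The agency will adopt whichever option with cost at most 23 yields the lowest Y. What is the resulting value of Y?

-181

Policy A (M := 101, K − 43):
  A = 15
  K = 160 − 43 = 117
  M = 101
  Y = 49 − 2·101 = -153
Policy B (M := 115, K − 49):
  A = 15
  K = 160 − 49 = 111
  M = 115
  Y = 49 − 2·115 = -181
Comparing — Policy A: Y=-153, Policy B: Y=-181. Lowest is -181 (Policy B).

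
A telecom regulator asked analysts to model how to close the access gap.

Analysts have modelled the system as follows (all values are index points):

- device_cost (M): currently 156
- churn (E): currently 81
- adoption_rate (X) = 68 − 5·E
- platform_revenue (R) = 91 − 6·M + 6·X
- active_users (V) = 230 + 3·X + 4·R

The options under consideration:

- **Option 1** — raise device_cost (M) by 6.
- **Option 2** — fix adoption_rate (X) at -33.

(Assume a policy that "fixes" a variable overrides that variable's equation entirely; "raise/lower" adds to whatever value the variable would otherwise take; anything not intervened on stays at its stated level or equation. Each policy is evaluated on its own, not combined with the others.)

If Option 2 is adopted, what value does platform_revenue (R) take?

Option 2 (X := -33):
  M = 156
  E = 81
  X = -33
  R = 91 − 6·156 + 6·(-33) = -1043

-1043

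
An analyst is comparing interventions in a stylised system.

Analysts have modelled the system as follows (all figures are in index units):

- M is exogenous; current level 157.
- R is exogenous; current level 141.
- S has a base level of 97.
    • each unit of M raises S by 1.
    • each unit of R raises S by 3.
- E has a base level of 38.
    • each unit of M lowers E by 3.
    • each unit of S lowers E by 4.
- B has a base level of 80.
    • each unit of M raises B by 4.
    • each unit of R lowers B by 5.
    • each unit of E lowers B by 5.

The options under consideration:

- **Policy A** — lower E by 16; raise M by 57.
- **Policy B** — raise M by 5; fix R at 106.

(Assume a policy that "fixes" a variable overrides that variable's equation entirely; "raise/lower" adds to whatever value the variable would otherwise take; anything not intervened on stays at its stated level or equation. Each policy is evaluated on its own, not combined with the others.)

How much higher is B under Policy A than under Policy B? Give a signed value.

Policy A (E − 16, M + 57):
  M = 157 + 57 = 214
  R = 141
  S = 97 + 214 + 3·141 = 734
  E = 38 − 3·214 − 4·734 (−16 from intervention) = -3556
  B = 80 + 4·214 − 5·141 − 5·(-3556) = 18011
Policy B (M + 5, R := 106):
  M = 157 + 5 = 162
  R = 106
  S = 97 + 162 + 3·106 = 577
  E = 38 − 3·162 − 4·577 = -2756
  B = 80 + 4·162 − 5·106 − 5·(-2756) = 13978
B: 18011 − 13978 = 4033

4033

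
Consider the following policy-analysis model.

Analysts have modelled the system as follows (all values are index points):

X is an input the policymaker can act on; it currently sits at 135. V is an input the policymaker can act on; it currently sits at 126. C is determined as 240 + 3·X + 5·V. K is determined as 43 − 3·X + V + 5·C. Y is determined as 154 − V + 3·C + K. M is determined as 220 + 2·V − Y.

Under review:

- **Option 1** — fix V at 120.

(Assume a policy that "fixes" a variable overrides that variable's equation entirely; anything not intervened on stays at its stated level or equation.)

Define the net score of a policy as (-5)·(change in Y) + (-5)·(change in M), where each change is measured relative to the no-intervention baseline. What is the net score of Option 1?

60

Baseline:
  X = 135
  V = 126
  C = 240 + 3·135 + 5·126 = 1275
  K = 43 − 3·135 + 126 + 5·1275 = 6139
  Y = 154 − 126 + 3·1275 + 6139 = 9992
  M = 220 + 2·126 − 9992 = -9520
Option 1 (V := 120):
  X = 135
  V = 120
  C = 240 + 3·135 + 5·120 = 1245
  K = 43 − 3·135 + 120 + 5·1245 = 5983
  Y = 154 − 120 + 3·1245 + 5983 = 9752
  M = 220 + 2·120 − 9752 = -9292
ΔY = 9752 − 9992 = -240; ΔM = -9292 − (-9520) = 228
Score = (-5)·(-240) + (-5)·228 = 60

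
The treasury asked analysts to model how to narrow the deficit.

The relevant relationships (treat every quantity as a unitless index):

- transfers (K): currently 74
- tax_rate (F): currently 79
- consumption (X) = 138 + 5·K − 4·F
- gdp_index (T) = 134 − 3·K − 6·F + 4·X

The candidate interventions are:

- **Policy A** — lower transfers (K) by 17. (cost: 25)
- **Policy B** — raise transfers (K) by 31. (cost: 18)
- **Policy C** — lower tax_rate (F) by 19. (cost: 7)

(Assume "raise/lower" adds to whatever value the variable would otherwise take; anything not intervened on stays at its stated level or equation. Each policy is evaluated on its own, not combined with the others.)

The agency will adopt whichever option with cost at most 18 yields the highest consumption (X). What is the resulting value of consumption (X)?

Policy B (K + 31):
  K = 74 + 31 = 105
  F = 79
  X = 138 + 5·105 − 4·79 = 347
Policy C (F − 19):
  K = 74
  F = 79 − 19 = 60
  X = 138 + 5·74 − 4·60 = 268
Comparing — Policy B: X=347, Policy C: X=268. Highest is 347 (Policy B).

347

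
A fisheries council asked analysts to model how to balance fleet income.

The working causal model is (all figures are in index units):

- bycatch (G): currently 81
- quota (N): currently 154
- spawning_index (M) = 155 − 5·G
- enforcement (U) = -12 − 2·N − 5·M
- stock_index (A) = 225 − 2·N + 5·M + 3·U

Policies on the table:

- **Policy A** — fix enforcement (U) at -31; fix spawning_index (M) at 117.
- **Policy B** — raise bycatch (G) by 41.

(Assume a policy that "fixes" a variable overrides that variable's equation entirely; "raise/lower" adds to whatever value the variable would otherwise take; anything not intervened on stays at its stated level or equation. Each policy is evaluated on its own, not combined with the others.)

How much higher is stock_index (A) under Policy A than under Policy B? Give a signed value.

Policy A (U := -31, M := 117):
  G = 81
  N = 154
  M = 117
  U = -31
  A = 225 − 2·154 + 5·117 + 3·(-31) = 409
Policy B (G + 41):
  G = 81 + 41 = 122
  N = 154
  M = 155 − 5·122 = -455
  U = -12 − 2·154 − 5·(-455) = 1955
  A = 225 − 2·154 + 5·(-455) + 3·1955 = 3507
A: 409 − 3507 = -3098

-3098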